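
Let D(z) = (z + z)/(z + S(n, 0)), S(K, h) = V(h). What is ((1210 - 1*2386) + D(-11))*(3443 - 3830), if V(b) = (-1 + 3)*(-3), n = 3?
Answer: 7728390/17 ≈ 4.5461e+5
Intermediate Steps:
V(b) = -6 (V(b) = 2*(-3) = -6)
S(K, h) = -6
D(z) = 2*z/(-6 + z) (D(z) = (z + z)/(z - 6) = (2*z)/(-6 + z) = 2*z/(-6 + z))
((1210 - 1*2386) + D(-11))*(3443 - 3830) = ((1210 - 1*2386) + 2*(-11)/(-6 - 11))*(3443 - 3830) = ((1210 - 2386) + 2*(-11)/(-17))*(-387) = (-1176 + 2*(-11)*(-1/17))*(-387) = (-1176 + 22/17)*(-387) = -19970/17*(-387) = 7728390/17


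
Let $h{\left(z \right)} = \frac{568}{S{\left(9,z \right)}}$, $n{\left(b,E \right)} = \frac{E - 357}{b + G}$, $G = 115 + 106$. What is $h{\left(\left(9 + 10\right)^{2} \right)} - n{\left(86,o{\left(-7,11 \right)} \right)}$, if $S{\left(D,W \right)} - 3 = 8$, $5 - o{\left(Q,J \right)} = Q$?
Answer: $\frac{178171}{3377} \approx 52.76$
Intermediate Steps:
$o{\left(Q,J \right)} = 5 - Q$
$S{\left(D,W \right)} = 11$ ($S{\left(D,W \right)} = 3 + 8 = 11$)
$G = 221$
$n{\left(b,E \right)} = \frac{-357 + E}{221 + b}$ ($n{\left(b,E \right)} = \frac{E - 357}{b + 221} = \frac{E - 357}{221 + b} = \frac{-357 + E}{221 + b}$)
$h{\left(z \right)} = \frac{568}{11}$
$h{\left(\left(9 + 10\right)^{2} \right)} - n{\left(86,o{\left(-7,11 \right)} \right)} = \frac{568}{11} - \frac{-357 + \left(5 - -7\right)}{221 + 86} = \frac{568}{11} - \frac{-357 + \left(5 + 7\right)}{307} = \frac{568}{11} - \frac{-357 + 12}{307} = \frac{568}{11} - \frac{1}{307} \left(-345\right) = \frac{568}{11} - - \frac{345}{307} = \frac{568}{11} + \frac{345}{307} = \frac{178171}{3377}$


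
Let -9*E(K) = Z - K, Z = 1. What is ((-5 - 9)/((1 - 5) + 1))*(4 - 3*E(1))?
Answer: 56/3 ≈ 18.667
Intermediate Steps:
E(K) = -⅑ + K/9 (E(K) = -(1 - K)/9 = -⅑ + K/9)
((-5 - 9)/((1 - 5) + 1))*(4 - 3*E(1)) = ((-5 - 9)/((1 - 5) + 1))*(4 - 3*(-⅑ + (⅑)*1)) = (-14/(-4 + 1))*(4 - 3*(-⅑ + ⅑)) = (-14/(-3))*(4 - 3*0) = (-⅓*(-14))*(4 + 0) = (14/3)*4 = 56/3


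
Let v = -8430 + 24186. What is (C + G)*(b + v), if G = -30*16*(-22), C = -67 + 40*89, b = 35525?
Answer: 720651893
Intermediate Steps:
v = 15756
C = 3493 (C = -67 + 3560 = 3493)
G = 10560 (G = -480*(-22) = 10560)
(C + G)*(b + v) = (3493 + 10560)*(35525 + 15756) = 14053*51281 = 720651893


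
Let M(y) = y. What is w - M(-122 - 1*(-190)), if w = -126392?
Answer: -126460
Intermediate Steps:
w - M(-122 - 1*(-190)) = -126392 - (-122 - 1*(-190)) = -126392 - (-122 + 190) = -126392 - 1*68 = -126392 - 68 = -126460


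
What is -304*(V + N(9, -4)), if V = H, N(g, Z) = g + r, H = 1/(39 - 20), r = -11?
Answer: 592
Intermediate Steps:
H = 1/19 ≈ 0.052632
N(g, Z) = -11 + g (N(g, Z) = g - 11 = -11 + g)
V = 1/19 ≈ 0.052632
-304*(V + N(9, -4)) = -304*(1/19 + (-11 + 9)) = -304*(1/19 - 2) = -304*(-37/19) = 592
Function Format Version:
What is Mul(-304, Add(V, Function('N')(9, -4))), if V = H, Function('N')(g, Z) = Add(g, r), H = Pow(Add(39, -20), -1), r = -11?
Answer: 592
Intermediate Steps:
H = Rational(1, 19) (H = Pow(19, -1) = Rational(1, 19) ≈ 0.052632)
Function('N')(g, Z) = Add(-11, g) (Function('N')(g, Z) = Add(g, -11) = Add(-11, g))
V = Rational(1, 19) ≈ 0.052632
Mul(-304, Add(V, Function('N')(9, -4))) = Mul(-304, Add(Rational(1, 19), Add(-11, 9))) = Mul(-304, Add(Rational(1, 19), -2)) = Mul(-304, Rational(-37, 19)) = 592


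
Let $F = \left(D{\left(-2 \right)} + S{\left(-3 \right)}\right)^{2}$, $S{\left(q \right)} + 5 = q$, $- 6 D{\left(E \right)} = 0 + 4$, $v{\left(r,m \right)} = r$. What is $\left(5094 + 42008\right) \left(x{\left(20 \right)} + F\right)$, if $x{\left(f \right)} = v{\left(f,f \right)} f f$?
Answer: $\frac{3423184952}{9} \approx 3.8035 \cdot 10^{8}$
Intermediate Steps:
$D{\left(E \right)} = - \frac{2}{3}$ ($D{\left(E \right)} = - \frac{0 + 4}{6} = \left(- \frac{1}{6}\right) 4 = - \frac{2}{3}$)
$S{\left(q \right)} = -5 + q$
$x{\left(f \right)} = f^{3}$ ($x{\left(f \right)} = f f f = f^{2} f = f^{3}$)
$F = \frac{676}{9}$ ($F = \left(- \frac{2}{3} - 8\right)^{2} = \left(- \frac{26}{3}\right)^{2} = \frac{676}{9} \approx 75.111$)
$\left(5094 + 42008\right) \left(x{\left(20 \right)} + F\right) = \left(5094 + 42008\right) \left(20^{3} + \frac{676}{9}\right) = 47102 \left(8000 + \frac{676}{9}\right) = 47102 \cdot \frac{72676}{9} = \frac{3423184952}{9}$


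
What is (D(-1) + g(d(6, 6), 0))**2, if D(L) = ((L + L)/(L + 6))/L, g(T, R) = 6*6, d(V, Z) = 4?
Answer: 33124/25 ≈ 1325.0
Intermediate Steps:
g(T, R) = 36
D(L) = 2/(6 + L) (D(L) = ((2*L)/(6 + L))/L = (2*L/(6 + L))/L = 2/(6 + L))
(D(-1) + g(d(6, 6), 0))**2 = (2/(6 - 1) + 36)**2 = (2/5 + 36)**2 = (182/5)**2 = 33124/25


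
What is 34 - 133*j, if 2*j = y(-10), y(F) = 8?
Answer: -498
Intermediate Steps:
j = 4 (j = (1/2)*8 = 4)
34 - 133*j = 34 - 133*4 = 34 - 532 = -498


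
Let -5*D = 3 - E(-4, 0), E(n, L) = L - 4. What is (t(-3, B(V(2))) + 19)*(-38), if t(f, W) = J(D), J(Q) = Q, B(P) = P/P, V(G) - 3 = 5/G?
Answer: -3344/5 ≈ -668.80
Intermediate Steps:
V(G) = 3 + 5/G
B(P) = 1
E(n, L) = -4 + L
D = -7/5 (D = -(3 - (-4 + 0))/5 = -(3 - 1*(-4))/5 = -(3 + 4)/5 = -⅕*7 = -7/5 ≈ -1.4000)
t(f, W) = -7/5
(t(-3, B(V(2))) + 19)*(-38) = (-7/5 + 19)*(-38) = (88/5)*(-38) = -3344/5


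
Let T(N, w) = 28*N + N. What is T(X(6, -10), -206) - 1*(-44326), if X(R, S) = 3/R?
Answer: 88681/2 ≈ 44341.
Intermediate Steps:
T(N, w) = 29*N
T(X(6, -10), -206) - 1*(-44326) = 29*(3/6) - 1*(-44326) = 29*(3*(⅙)) + 44326 = 29*(½) + 44326 = 29/2 + 44326 = 88681/2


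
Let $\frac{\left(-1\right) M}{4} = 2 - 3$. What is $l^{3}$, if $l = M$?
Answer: $64$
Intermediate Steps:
$M = 4$ ($M = - 4 \left(2 - 3\right) = \left(-4\right) \left(-1\right) = 4$)
$l = 4$
$l^{3} = 4^{3} = 64$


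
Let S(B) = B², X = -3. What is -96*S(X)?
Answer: -864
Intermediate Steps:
-96*S(X) = -96*(-3)² = -96*9 = -864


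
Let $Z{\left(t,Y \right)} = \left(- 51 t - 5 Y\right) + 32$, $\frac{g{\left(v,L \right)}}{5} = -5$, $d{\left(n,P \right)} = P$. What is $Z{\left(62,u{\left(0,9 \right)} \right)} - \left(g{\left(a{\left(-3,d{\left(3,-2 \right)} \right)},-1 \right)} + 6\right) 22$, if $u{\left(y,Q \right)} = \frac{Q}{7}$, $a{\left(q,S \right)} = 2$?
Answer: $- \frac{19029}{7} \approx -2718.4$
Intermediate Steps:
$u{\left(y,Q \right)} = \frac{Q}{7}$ ($u{\left(y,Q \right)} = Q \frac{1}{7} = \frac{Q}{7}$)
$g{\left(v,L \right)} = -25$ ($g{\left(v,L \right)} = 5 \left(-5\right) = -25$)
$Z{\left(t,Y \right)} = 32 - 51 t - 5 Y$
$Z{\left(62,u{\left(0,9 \right)} \right)} - \left(g{\left(a{\left(-3,d{\left(3,-2 \right)} \right)},-1 \right)} + 6\right) 22 = \left(32 - 3162 - 5 \cdot \frac{1}{7} \cdot 9\right) - \left(-25 + 6\right) 22 = \left(32 - 3162 - \frac{45}{7}\right) - \left(-19\right) 22 = \left(32 - 3162 - \frac{45}{7}\right) - -418 = - \frac{21955}{7} + 418 = - \frac{19029}{7}$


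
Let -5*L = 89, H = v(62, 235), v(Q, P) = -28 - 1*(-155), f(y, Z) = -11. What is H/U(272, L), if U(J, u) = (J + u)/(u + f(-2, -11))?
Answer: -18288/1271 ≈ -14.389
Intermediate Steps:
v(Q, P) = 127 (v(Q, P) = -28 + 155 = 127)
H = 127
L = -89/5 (L = -1/5*89 = -89/5 ≈ -17.800)
U(J, u) = (J + u)/(-11 + u) (U(J, u) = (J + u)/(u - 11) = (J + u)/(-11 + u))
H/U(272, L) = 127/(((272 - 89/5)/(-11 - 89/5))) = 127/(((1271/5)/(-144/5))) = 127/((-5/144*1271/5)) = 127/(-1271/144) = 127*(-144/1271) = -18288/1271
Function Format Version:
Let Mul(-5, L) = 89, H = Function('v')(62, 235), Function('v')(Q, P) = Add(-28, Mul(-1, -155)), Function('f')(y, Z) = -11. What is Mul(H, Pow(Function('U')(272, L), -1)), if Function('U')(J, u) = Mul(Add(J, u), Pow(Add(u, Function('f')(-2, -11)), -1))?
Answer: Rational(-18288, 1271) ≈ -14.389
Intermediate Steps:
Function('v')(Q, P) = 127 (Function('v')(Q, P) = Add(-28, 155) = 127)
H = 127
L = Rational(-89, 5) (L = Mul(Rational(-1, 5), 89) = Rational(-89, 5) ≈ -17.800)
Function('U')(J, u) = Mul(Pow(Add(-11, u), -1), Add(J, u)) (Function('U')(J, u) = Mul(Add(J, u), Pow(Add(u, -11), -1)) = Mul(Add(J, u), Pow(Add(-11, u), -1)) = Mul(Pow(Add(-11, u), -1), Add(J, u)))
Mul(H, Pow(Function('U')(272, L), -1)) = Mul(127, Pow(Mul(Pow(Add(-11, Rational(-89, 5)), -1), Add(272, Rational(-89, 5))), -1)) = Mul(127, Pow(Mul(Pow(Rational(-144, 5), -1), Rational(1271, 5)), -1)) = Mul(127, Pow(Mul(Rational(-5, 144), Rational(1271, 5)), -1)) = Mul(127, Pow(Rational(-1271, 144), -1)) = Mul(127, Rational(-144, 1271)) = Rational(-18288, 1271)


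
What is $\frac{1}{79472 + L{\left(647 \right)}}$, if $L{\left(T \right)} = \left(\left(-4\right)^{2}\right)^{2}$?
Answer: $\frac{1}{79728} \approx 1.2543 \cdot 10^{-5}$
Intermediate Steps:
$L{\left(T \right)} = 256$ ($L{\left(T \right)} = 16^{2} = 256$)
$\frac{1}{79472 + L{\left(647 \right)}} = \frac{1}{79472 + 256} = \frac{1}{79728}$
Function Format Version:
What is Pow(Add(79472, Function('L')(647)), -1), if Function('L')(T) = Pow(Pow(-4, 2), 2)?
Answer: Rational(1, 79728) ≈ 1.2543e-5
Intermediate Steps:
Function('L')(T) = 256 (Function('L')(T) = Pow(16, 2) = 256)
Pow(Add(79472, Function('L')(647)), -1) = Pow(Add(79472, 256), -1) = Pow(79728, -1) = Rational(1, 79728)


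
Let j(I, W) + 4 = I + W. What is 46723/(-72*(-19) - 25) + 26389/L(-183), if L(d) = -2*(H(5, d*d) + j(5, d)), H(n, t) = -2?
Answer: 52634491/494224 ≈ 106.50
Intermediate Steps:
j(I, W) = -4 + I + W (j(I, W) = -4 + (I + W) = -4 + I + W)
L(d) = 2 - 2*d (L(d) = -2*(-2 + (-4 + 5 + d)) = -2*(-2 + (1 + d)) = -2*(-1 + d) = 2 - 2*d)
46723/(-72*(-19) - 25) + 26389/L(-183) = 46723/(-72*(-19) - 25) + 26389/(2 - 2*(-183)) = 46723/(1368 - 25) + 26389/(2 + 366) = 46723/1343 + 26389/368 = 52634491/494224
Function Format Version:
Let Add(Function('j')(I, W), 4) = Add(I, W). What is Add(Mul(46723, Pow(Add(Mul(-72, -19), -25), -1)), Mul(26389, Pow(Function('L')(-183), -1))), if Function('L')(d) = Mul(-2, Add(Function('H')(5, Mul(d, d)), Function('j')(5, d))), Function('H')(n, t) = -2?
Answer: Rational(52634491, 494224) ≈ 106.50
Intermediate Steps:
Function('j')(I, W) = Add(-4, I, W) (Function('j')(I, W) = Add(-4, Add(I, W)) = Add(-4, I, W))
Function('L')(d) = Add(2, Mul(-2, d)) (Function('L')(d) = Mul(-2, Add(-2, Add(-4, 5, d))) = Mul(-2, Add(-2, Add(1, d))) = Mul(-2, Add(-1, d)) = Add(2, Mul(-2, d)))
Add(Mul(46723, Pow(Add(Mul(-72, -19), -25), -1)), Mul(26389, Pow(Function('L')(-183), -1))) = Add(Mul(46723, Pow(Add(Mul(-72, -19), -25), -1)), Mul(26389, Pow(Add(2, Mul(-2, -183)), -1))) = Add(Mul(46723, Pow(Add(1368, -25), -1)), Mul(26389, Pow(Add(2, 366), -1))) = Add(Mul(46723, Pow(1343, -1)), Mul(26389, Pow(368, -1))) = Add(Mul(46723, Rational(1, 1343)), Mul(26389, Rational(1, 368))) = Add(Rational(46723, 1343), Rational(26389, 368)) = Rational(52634491, 494224)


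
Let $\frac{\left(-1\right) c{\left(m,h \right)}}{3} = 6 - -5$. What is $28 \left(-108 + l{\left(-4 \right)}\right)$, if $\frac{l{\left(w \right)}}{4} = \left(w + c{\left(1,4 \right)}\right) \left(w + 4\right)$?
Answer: $-3024$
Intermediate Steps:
$c{\left(m,h \right)} = -33$ ($c{\left(m,h \right)} = - 3 \left(6 - -5\right) = - 3 \left(6 + 5\right) = \left(-3\right) 11 = -33$)
$l{\left(w \right)} = 4 \left(-33 + w\right) \left(4 + w\right)$ ($l{\left(w \right)} = 4 \left(w - 33\right) \left(w + 4\right) = 4 \left(-33 + w\right) \left(4 + w\right)$)
$28 \left(-108 + l{\left(-4 \right)}\right) = 28 \left(-108 - \left(64 - 64\right)\right) = 28 \left(-108 + \left(-528 + 464 + 4 \cdot 16\right)\right) = 28 \left(-108 + \left(-528 + 464 + 64\right)\right) = 28 \left(-108 + 0\right) = 28 \left(-108\right) = -3024$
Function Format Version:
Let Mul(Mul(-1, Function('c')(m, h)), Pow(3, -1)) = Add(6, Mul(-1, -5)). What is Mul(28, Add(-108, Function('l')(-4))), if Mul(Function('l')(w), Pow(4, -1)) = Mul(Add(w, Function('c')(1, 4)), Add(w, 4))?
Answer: -3024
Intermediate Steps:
Function('c')(m, h) = -33 (Function('c')(m, h) = Mul(-3, Add(6, Mul(-1, -5))) = Mul(-3, Add(6, 5)) = Mul(-3, 11) = -33)
Function('l')(w) = Mul(4, Add(-33, w), Add(4, w)) (Function('l')(w) = Mul(4, Mul(Add(w, -33), Add(w, 4))) = Mul(4, Mul(Add(-33, w), Add(4, w))) = Mul(4, Add(-33, w), Add(4, w)))
Mul(28, Add(-108, Function('l')(-4))) = Mul(28, Add(-108, Add(-528, Mul(-116, -4), Mul(4, Pow(-4, 2))))) = Mul(28, Add(-108, Add(-528, 464, Mul(4, 16)))) = Mul(28, Add(-108, Add(-528, 464, 64))) = Mul(28, Add(-108, 0)) = Mul(28, -108) = -3024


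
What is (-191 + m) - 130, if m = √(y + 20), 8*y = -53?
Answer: -321 + √214/4 ≈ -317.34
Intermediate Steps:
y = -53/8 (y = (⅛)*(-53) = -53/8 ≈ -6.6250)
m = √214/4 (m = √(-53/8 + 20) = √(107/8) = √214/4 ≈ 3.6572)
(-191 + m) - 130 = (-191 + √214/4) - 130 = -321 + √214/4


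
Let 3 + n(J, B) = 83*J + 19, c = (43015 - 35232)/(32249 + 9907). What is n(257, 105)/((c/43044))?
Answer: 38735473457808/7783 ≈ 4.9769e+9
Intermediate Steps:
c = 7783/42156 ≈ 0.18462
n(J, B) = 16 + 83*J (n(J, B) = -3 + (83*J + 19) = -3 + (19 + 83*J) = 16 + 83*J)
n(257, 105)/((c/43044)) = (16 + 83*257)/(((7783/42156)/43044)) = (16 + 21331)/(((7783/42156)*(1/43044))) = 21347/(7783/1814562864) = 21347*(1814562864/7783) = 38735473457808/7783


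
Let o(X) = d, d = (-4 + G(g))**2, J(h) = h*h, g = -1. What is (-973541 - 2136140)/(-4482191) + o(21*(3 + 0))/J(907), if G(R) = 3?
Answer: 2558180447160/3687269943959 ≈ 0.69379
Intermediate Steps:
J(h) = h**2
d = 1 (d = (-4 + 3)**2 = (-1)**2 = 1)
o(X) = 1
(-973541 - 2136140)/(-4482191) + o(21*(3 + 0))/J(907) = (-973541 - 2136140)/(-4482191) + 1/907**2 = -3109681*(-1/4482191) + 1/822649 = 3109681/4482191 + 1*(1/822649) = 3109681/4482191 + 1/822649 = 2558180447160/3687269943959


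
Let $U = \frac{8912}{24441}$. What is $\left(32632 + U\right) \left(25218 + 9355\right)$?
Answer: $\frac{27574305464552}{24441} \approx 1.1282 \cdot 10^{9}$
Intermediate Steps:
$U = \frac{8912}{24441}$ ($U = 8912 \cdot \frac{1}{24441} = \frac{8912}{24441} \approx 0.36463$)
$\left(32632 + U\right) \left(25218 + 9355\right) = \left(32632 + \frac{8912}{24441}\right) \left(25218 + 9355\right) = \frac{797567624}{24441} \cdot 34573 = \frac{27574305464552}{24441}$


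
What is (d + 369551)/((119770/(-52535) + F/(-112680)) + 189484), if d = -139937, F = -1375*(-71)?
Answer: 706095112464/582680083837 ≈ 1.2118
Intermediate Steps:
F = 97625
(d + 369551)/((119770/(-52535) + F/(-112680)) + 189484) = (-139937 + 369551)/((119770/(-52535) + 97625/(-112680)) + 189484) = 229614/((119770*(-1/52535) + 97625*(-1/112680)) + 189484) = 229614/((-3422/1501 - 19525/22536) + 189484) = 229614/(-106425217/33826536 + 189484) = 229614/(6409480922207/33826536) = 229614*(33826536/6409480922207) = 706095112464/582680083837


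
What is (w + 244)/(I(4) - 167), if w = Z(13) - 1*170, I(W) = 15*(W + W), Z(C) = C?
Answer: -87/47 ≈ -1.8511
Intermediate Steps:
I(W) = 30*W (I(W) = 15*(2*W) = 30*W)
w = -157 (w = 13 - 1*170 = 13 - 170 = -157)
(w + 244)/(I(4) - 167) = (-157 + 244)/(30*4 - 167) = 87/(120 - 167) = 87/(-47) = 87*(-1/47) = -87/47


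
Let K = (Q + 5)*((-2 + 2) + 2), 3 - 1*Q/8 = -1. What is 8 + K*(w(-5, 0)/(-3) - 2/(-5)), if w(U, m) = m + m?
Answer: 188/5 ≈ 37.600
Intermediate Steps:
w(U, m) = 2*m
Q = 32 (Q = 24 - 8*(-1) = 24 + 8 = 32)
K = 74 (K = (32 + 5)*((-2 + 2) + 2) = 37*(0 + 2) = 37*2 = 74)
8 + K*(w(-5, 0)/(-3) - 2/(-5)) = 8 + 74*((2*0)/(-3) - 2/(-5)) = 8 + 74*(0*(-1/3) - 2*(-1/5)) = 8 + 74*(0 + 2/5) = 8 + 74*(2/5) = 8 + 148/5 = 188/5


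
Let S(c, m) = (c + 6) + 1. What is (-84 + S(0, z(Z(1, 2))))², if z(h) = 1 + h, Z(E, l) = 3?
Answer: 5929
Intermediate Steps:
S(c, m) = 7 + c (S(c, m) = (6 + c) + 1 = 7 + c)
(-84 + S(0, z(Z(1, 2))))² = (-84 + (7 + 0))² = (-84 + 7)² = (-77)² = 5929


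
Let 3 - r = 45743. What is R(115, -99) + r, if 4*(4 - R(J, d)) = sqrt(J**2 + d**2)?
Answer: -45736 - sqrt(23026)/4 ≈ -45774.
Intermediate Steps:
r = -45740 (r = 3 - 1*45743 = 3 - 45743 = -45740)
R(J, d) = 4 - sqrt(J**2 + d**2)/4
R(115, -99) + r = (4 - sqrt(115**2 + (-99)**2)/4) - 45740 = (4 - sqrt(13225 + 9801)/4) - 45740 = (4 - sqrt(23026)/4) - 45740 = -45736 - sqrt(23026)/4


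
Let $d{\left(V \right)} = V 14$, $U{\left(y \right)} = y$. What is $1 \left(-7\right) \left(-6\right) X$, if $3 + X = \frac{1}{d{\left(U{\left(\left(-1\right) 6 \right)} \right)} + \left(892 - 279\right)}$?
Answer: $- \frac{66612}{529} \approx -125.92$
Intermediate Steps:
$d{\left(V \right)} = 14 V$
$X = - \frac{1586}{529}$ ($X = -3 + \frac{1}{14 \left(\left(-1\right) 6\right) + \left(892 - 279\right)} = -3 + \frac{1}{14 \left(-6\right) + 613} = -3 + \frac{1}{-84 + 613} = -3 + \frac{1}{529} = - \frac{1586}{529} \approx -2.9981$)
$1 \left(-7\right) \left(-6\right) X = 1 \left(-7\right) \left(-6\right) \left(- \frac{1586}{529}\right) = \left(-7\right) \left(-6\right) \left(- \frac{1586}{529}\right) = 42 \left(- \frac{1586}{529}\right) = - \frac{66612}{529}$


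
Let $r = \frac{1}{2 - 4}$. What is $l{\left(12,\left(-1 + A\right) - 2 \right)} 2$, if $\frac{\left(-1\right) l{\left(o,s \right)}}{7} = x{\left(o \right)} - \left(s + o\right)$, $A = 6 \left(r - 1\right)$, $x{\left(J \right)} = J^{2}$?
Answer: $-2016$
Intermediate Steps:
$r = - \frac{1}{2}$ ($r = \frac{1}{-2} = - \frac{1}{2} \approx -0.5$)
$A = -9$ ($A = 6 \left(- \frac{1}{2} - 1\right) = 6 \left(- \frac{3}{2}\right) = -9$)
$l{\left(o,s \right)} = - 7 o^{2} + 7 o + 7 s$ ($l{\left(o,s \right)} = - 7 \left(o^{2} - \left(s + o\right)\right) = - 7 \left(o^{2} - \left(o + s\right)\right) = - 7 \left(o^{2} - o - s\right) = - 7 o^{2} + 7 o + 7 s$)
$l{\left(12,\left(-1 + A\right) - 2 \right)} 2 = \left(- 7 \cdot 12^{2} + 7 \cdot 12 + 7 \left(\left(-1 - 9\right) - 2\right)\right) 2 = \left(\left(-7\right) 144 + 84 + 7 \left(-10 - 2\right)\right) 2 = \left(-1008 + 84 + 7 \left(-12\right)\right) 2 = \left(-1008 + 84 - 84\right) 2 = \left(-1008\right) 2 = -2016$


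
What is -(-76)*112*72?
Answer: 612864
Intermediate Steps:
-(-76)*112*72 = -76*(-112)*72 = 8512*72 = 612864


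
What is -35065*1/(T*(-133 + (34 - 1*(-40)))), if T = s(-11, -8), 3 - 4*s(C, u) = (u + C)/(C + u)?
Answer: 70130/59 ≈ 1188.6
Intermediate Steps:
s(C, u) = ½ (s(C, u) = ¾ - (u + C)/(4*(C + u)) = ¾ - (C + u)/(4*(C + u)) = ¾ - ¼*1 = ¾ - ¼ = ½)
T = ½ ≈ 0.50000
-35065*1/(T*(-133 + (34 - 1*(-40)))) = -35065*2/(-133 + (34 - 1*(-40))) = -35065*2/(-133 + (34 + 40)) = -35065*2/(-133 + 74) = -35065/((½)*(-59)) = -35065/(-59/2) = -35065*(-2/59) = 70130/59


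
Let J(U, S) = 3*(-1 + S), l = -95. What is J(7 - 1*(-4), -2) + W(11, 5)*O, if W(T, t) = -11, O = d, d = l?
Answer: 1036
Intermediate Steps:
d = -95
J(U, S) = -3 + 3*S
O = -95
J(7 - 1*(-4), -2) + W(11, 5)*O = (-3 + 3*(-2)) - 11*(-95) = (-3 - 6) + 1045 = -9 + 1045 = 1036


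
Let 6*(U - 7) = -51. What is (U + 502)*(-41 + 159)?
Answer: 59059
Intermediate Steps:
U = -3/2 (U = 7 + (⅙)*(-51) = 7 - 17/2 = -3/2 ≈ -1.5000)
(U + 502)*(-41 + 159) = (-3/2 + 502)*(-41 + 159) = (1001/2)*118 = 59059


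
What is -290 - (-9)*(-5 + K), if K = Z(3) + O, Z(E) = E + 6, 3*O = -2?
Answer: -260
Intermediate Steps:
O = -⅔ (O = (⅓)*(-2) = -⅔ ≈ -0.66667)
Z(E) = 6 + E
K = 25/3 (K = (6 + 3) - ⅔ = 9 - ⅔ = 25/3 ≈ 8.3333)
-290 - (-9)*(-5 + K) = -290 - (-9)*(-5 + 25/3) = -290 - (-9)*10/3 = -290 - 1*(-30) = -290 + 30 = -260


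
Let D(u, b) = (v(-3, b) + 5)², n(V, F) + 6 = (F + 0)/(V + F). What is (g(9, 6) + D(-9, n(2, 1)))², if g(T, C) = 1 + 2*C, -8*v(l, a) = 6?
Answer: 247009/256 ≈ 964.88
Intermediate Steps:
v(l, a) = -¾ (v(l, a) = -⅛*6 = -¾)
n(V, F) = -6 + F/(F + V) (n(V, F) = -6 + (F + 0)/(V + F) = -6 + F/(F + V))
D(u, b) = 289/16 (D(u, b) = (-¾ + 5)² = (17/4)² = 289/16)
(g(9, 6) + D(-9, n(2, 1)))² = ((1 + 2*6) + 289/16)² = ((1 + 12) + 289/16)² = (13 + 289/16)² = (497/16)² = 247009/256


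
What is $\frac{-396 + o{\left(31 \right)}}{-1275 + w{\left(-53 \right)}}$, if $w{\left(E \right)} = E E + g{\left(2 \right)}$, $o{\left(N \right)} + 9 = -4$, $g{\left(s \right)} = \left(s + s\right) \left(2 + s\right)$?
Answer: $- \frac{409}{1550} \approx -0.26387$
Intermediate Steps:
$g{\left(s \right)} = 2 s \left(2 + s\right)$
$o{\left(N \right)} = -13$ ($o{\left(N \right)} = -9 - 4 = -13$)
$w{\left(E \right)} = 16 + E^{2}$ ($w{\left(E \right)} = E E + 2 \cdot 2 \left(2 + 2\right) = E^{2} + 2 \cdot 2 \cdot 4 = E^{2} + 16 = 16 + E^{2}$)
$\frac{-396 + o{\left(31 \right)}}{-1275 + w{\left(-53 \right)}} = \frac{-396 - 13}{-1275 + \left(16 + \left(-53\right)^{2}\right)} = - \frac{409}{-1275 + \left(16 + 2809\right)} = - \frac{409}{-1275 + 2825} = - \frac{409}{1550}$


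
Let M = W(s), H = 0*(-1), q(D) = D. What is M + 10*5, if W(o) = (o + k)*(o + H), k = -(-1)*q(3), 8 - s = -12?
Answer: 510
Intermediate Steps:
s = 20 (s = 8 - 1*(-12) = 8 + 12 = 20)
H = 0
k = 3 (k = -(-1)*3 = -1*(-3) = 3)
W(o) = o*(3 + o) (W(o) = (o + 3)*(o + 0) = (3 + o)*o = o*(3 + o))
M = 460 (M = 20*(3 + 20) = 20*23 = 460)
M + 10*5 = 460 + 10*5 = 460 + 50 = 510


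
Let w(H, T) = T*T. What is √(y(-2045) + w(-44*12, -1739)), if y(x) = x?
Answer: 2*√755519 ≈ 1738.4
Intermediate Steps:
w(H, T) = T²
√(y(-2045) + w(-44*12, -1739)) = √(-2045 + (-1739)²) = √(-2045 + 3024121) = √3022076 = 2*√755519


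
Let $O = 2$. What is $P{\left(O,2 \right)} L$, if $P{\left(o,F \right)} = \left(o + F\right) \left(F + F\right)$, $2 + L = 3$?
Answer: $16$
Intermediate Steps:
$L = 1$ ($L = -2 + 3 = 1$)
$P{\left(o,F \right)} = 2 F \left(F + o\right)$ ($P{\left(o,F \right)} = \left(F + o\right) 2 F = 2 F \left(F + o\right)$)
$P{\left(O,2 \right)} L = 2 \cdot 2 \left(2 + 2\right) 1 = 2 \cdot 2 \cdot 4 \cdot 1 = 16 \cdot 1 = 16$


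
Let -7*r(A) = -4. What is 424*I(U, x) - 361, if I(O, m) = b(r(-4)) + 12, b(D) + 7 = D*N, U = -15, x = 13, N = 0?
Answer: 1759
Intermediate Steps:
r(A) = 4/7 (r(A) = -⅐*(-4) = 4/7)
b(D) = -7 (b(D) = -7 + D*0 = -7 + 0 = -7)
I(O, m) = 5 (I(O, m) = -7 + 12 = 5)
424*I(U, x) - 361 = 424*5 - 361 = 2120 - 361 = 1759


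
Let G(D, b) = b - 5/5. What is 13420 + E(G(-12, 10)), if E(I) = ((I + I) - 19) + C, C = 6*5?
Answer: 13449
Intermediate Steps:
G(D, b) = -1 + b (G(D, b) = b - 5/5 = b - 5*⅕ = b - 1 = -1 + b)
C = 30
E(I) = 11 + 2*I (E(I) = ((I + I) - 19) + 30 = (2*I - 19) + 30 = (-19 + 2*I) + 30 = 11 + 2*I)
13420 + E(G(-12, 10)) = 13420 + (11 + 2*(-1 + 10)) = 13420 + (11 + 2*9) = 13420 + (11 + 18) = 13420 + 29 = 13449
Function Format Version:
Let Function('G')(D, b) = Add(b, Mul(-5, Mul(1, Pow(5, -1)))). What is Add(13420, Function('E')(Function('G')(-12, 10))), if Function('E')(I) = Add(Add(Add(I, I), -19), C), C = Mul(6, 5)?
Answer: 13449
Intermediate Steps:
Function('G')(D, b) = Add(-1, b) (Function('G')(D, b) = Add(b, Mul(-5, Mul(1, Rational(1, 5)))) = Add(b, Mul(-5, Rational(1, 5))) = Add(b, -1) = Add(-1, b))
C = 30
Function('E')(I) = Add(11, Mul(2, I)) (Function('E')(I) = Add(Add(Add(I, I), -19), 30) = Add(Add(Mul(2, I), -19), 30) = Add(Add(-19, Mul(2, I)), 30) = Add(11, Mul(2, I)))
Add(13420, Function('E')(Function('G')(-12, 10))) = Add(13420, Add(11, Mul(2, Add(-1, 10)))) = Add(13420, Add(11, Mul(2, 9))) = Add(13420, Add(11, 18)) = Add(13420, 29) = 13449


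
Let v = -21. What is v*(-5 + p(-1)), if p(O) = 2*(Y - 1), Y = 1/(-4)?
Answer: 315/2 ≈ 157.50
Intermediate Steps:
Y = -¼ ≈ -0.25000
p(O) = -5/2 (p(O) = 2*(-¼ - 1) = 2*(-5/4) = -5/2)
v*(-5 + p(-1)) = -21*(-5 - 5/2) = -21*(-15/2) = 315/2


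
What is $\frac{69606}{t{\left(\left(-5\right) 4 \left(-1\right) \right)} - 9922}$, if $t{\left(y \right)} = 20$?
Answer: $- \frac{34803}{4951} \approx -7.0295$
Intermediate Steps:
$\frac{69606}{t{\left(\left(-5\right) 4 \left(-1\right) \right)} - 9922} = \frac{69606}{20 - 9922} = \frac{69606}{-9902} = 69606 \left(- \frac{1}{9902}\right) = - \frac{34803}{4951}$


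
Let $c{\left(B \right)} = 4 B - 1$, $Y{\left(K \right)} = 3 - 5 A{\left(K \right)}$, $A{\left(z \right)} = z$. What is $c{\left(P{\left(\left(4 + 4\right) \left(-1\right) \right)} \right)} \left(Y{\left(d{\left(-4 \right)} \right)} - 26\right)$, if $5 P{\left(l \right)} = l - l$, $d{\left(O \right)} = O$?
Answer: $3$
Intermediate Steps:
$P{\left(l \right)} = 0$ ($P{\left(l \right)} = \frac{l - l}{5} = \frac{1}{5} \cdot 0 = 0$)
$Y{\left(K \right)} = 3 - 5 K$
$c{\left(B \right)} = -1 + 4 B$
$c{\left(P{\left(\left(4 + 4\right) \left(-1\right) \right)} \right)} \left(Y{\left(d{\left(-4 \right)} \right)} - 26\right) = \left(-1 + 4 \cdot 0\right) \left(\left(3 - -20\right) - 26\right) = \left(-1 + 0\right) \left(\left(3 + 20\right) - 26\right) = - (23 - 26) = \left(-1\right) \left(-3\right) = 3$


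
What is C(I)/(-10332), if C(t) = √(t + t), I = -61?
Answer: -I*√122/10332 ≈ -0.001069*I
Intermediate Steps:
C(t) = √2*√t (C(t) = √(2*t) = √2*√t)
C(I)/(-10332) = (√2*√(-61))/(-10332) = (√2*(I*√61))*(-1/10332) = (I*√122)*(-1/10332) = -I*√122/10332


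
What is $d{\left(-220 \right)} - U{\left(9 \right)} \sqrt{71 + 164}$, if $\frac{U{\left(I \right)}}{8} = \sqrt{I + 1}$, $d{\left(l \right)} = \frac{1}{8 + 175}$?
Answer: $\frac{1}{183} - 40 \sqrt{94} \approx -387.81$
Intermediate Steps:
$d{\left(l \right)} = \frac{1}{183}$
$U{\left(I \right)} = 8 \sqrt{1 + I}$ ($U{\left(I \right)} = 8 \sqrt{I + 1} = 8 \sqrt{1 + I}$)
$d{\left(-220 \right)} - U{\left(9 \right)} \sqrt{71 + 164} = \frac{1}{183} - 8 \sqrt{1 + 9} \sqrt{71 + 164} = \frac{1}{183} - 8 \sqrt{10} \sqrt{235} = \frac{1}{183} - 40 \sqrt{94}$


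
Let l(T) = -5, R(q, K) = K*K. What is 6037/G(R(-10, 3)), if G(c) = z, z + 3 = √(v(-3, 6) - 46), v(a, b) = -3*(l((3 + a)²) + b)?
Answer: -18111/58 - 42259*I/58 ≈ -312.26 - 728.6*I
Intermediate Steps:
R(q, K) = K²
v(a, b) = 15 - 3*b (v(a, b) = -3*(-5 + b) = 15 - 3*b)
z = -3 + 7*I (z = -3 + √((15 - 3*6) - 46) = -3 + √((15 - 18) - 46) = -3 + √(-3 - 46) = -3 + √(-49) = -3 + 7*I ≈ -3.0 + 7.0*I)
G(c) = -3 + 7*I
6037/G(R(-10, 3)) = 6037/(-3 + 7*I) = 6037*((-3 - 7*I)/58) = 6037*(-3 - 7*I)/58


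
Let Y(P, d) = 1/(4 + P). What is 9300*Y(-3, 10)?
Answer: 9300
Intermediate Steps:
9300*Y(-3, 10) = 9300/(4 - 3) = 9300/1 = 9300*1 = 9300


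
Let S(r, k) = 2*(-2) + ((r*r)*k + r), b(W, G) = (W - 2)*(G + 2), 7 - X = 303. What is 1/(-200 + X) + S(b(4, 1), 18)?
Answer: 322399/496 ≈ 650.00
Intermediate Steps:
X = -296 (X = 7 - 1*303 = 7 - 303 = -296)
b(W, G) = (-2 + W)*(2 + G)
S(r, k) = -4 + r + k*r² (S(r, k) = -4 + (r²*k + r) = -4 + (k*r² + r) = -4 + (r + k*r²) = -4 + r + k*r²)
1/(-200 + X) + S(b(4, 1), 18) = 1/(-200 - 296) + (-4 + (-4 - 2*1 + 2*4 + 1*4) + 18*(-4 - 2*1 + 2*4 + 1*4)²) = 1/(-496) + (-4 + (-4 - 2 + 8 + 4) + 18*(-4 - 2 + 8 + 4)²) = -1/496 + (-4 + 6 + 18*6²) = -1/496 + (-4 + 6 + 18*36) = -1/496 + (-4 + 6 + 648) = -1/496 + 650 = 322399/496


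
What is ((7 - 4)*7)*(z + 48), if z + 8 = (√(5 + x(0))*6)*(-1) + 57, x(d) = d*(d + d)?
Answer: 2037 - 126*√5 ≈ 1755.3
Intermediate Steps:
x(d) = 2*d² (x(d) = d*(2*d) = 2*d²)
z = 49 - 6*√5 (z = -8 + ((√(5 + 2*0²)*6)*(-1) + 57) = -8 + ((√(5 + 2*0)*6)*(-1) + 57) = -8 + ((√(5 + 0)*6)*(-1) + 57) = -8 + ((√5*6)*(-1) + 57) = -8 + ((6*√5)*(-1) + 57) = -8 + (-6*√5 + 57) = -8 + (57 - 6*√5) = 49 - 6*√5 ≈ 35.584)
((7 - 4)*7)*(z + 48) = ((7 - 4)*7)*((49 - 6*√5) + 48) = (3*7)*(97 - 6*√5) = 21*(97 - 6*√5) = 2037 - 126*√5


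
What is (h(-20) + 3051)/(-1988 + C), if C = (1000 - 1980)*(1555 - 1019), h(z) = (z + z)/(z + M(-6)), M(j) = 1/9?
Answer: -182163/31460324 ≈ -0.0057902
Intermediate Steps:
M(j) = 1/9
h(z) = 2*z/(1/9 + z) (h(z) = (z + z)/(z + 1/9) = (2*z)/(1/9 + z) = 2*z/(1/9 + z))
C = -525280 (C = -980*536 = -525280)
(h(-20) + 3051)/(-1988 + C) = (18*(-20)/(1 + 9*(-20)) + 3051)/(-1988 - 525280) = (18*(-20)/(1 - 180) + 3051)/(-527268) = (18*(-20)/(-179) + 3051)*(-1/527268) = (18*(-20)*(-1/179) + 3051)*(-1/527268) = (360/179 + 3051)*(-1/527268) = (546489/179)*(-1/527268) = -182163/31460324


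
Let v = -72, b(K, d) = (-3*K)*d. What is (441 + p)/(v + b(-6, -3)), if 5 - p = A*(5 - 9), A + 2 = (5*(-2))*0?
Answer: -73/21 ≈ -3.4762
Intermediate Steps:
A = -2 (A = -2 + (5*(-2))*0 = -2 - 10*0 = -2 + 0 = -2)
b(K, d) = -3*K*d
p = -3 (p = 5 - (-2)*(5 - 9) = 5 - (-2)*(-4) = 5 - 1*8 = 5 - 8 = -3)
(441 + p)/(v + b(-6, -3)) = (441 - 3)/(-72 - 3*(-6)*(-3)) = 438/(-72 - 54) = 438/(-126) = 438*(-1/126) = -73/21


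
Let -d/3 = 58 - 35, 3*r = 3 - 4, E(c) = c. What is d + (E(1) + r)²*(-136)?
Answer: -1165/9 ≈ -129.44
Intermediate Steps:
r = -⅓ (r = (3 - 4)/3 = (⅓)*(-1) = -⅓ ≈ -0.33333)
d = -69 (d = -3*(58 - 35) = -3*23 = -69)
d + (E(1) + r)²*(-136) = -69 + (1 - ⅓)²*(-136) = -69 + (⅔)²*(-136) = -69 + (4/9)*(-136) = -69 - 544/9 = -1165/9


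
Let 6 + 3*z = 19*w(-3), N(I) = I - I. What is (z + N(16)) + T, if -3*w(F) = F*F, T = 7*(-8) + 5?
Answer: -72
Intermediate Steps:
N(I) = 0
T = -51 (T = -56 + 5 = -51)
w(F) = -F²/3 (w(F) = -F*F/3 = -F²/3)
z = -21 (z = -2 + (19*(-⅓*(-3)²))/3 = -2 + (19*(-⅓*9))/3 = -2 + (19*(-3))/3 = -2 + (⅓)*(-57) = -2 - 19 = -21)
(z + N(16)) + T = (-21 + 0) - 51 = -21 - 51 = -72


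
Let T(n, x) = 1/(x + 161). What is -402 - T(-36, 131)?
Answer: -117385/292 ≈ -402.00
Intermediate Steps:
T(n, x) = 1/(161 + x)
-402 - T(-36, 131) = -402 - 1/(161 + 131) = -402 - 1/292 = -117385/292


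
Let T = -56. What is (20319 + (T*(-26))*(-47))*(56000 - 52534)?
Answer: -166759658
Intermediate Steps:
(20319 + (T*(-26))*(-47))*(56000 - 52534) = (20319 - 56*(-26)*(-47))*(56000 - 52534) = (20319 + 1456*(-47))*3466 = (20319 - 68432)*3466 = -48113*3466 = -166759658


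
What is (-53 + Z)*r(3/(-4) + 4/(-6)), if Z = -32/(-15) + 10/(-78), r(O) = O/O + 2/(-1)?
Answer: 9944/195 ≈ 50.995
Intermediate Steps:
r(O) = -1 (r(O) = 1 + 2*(-1) = 1 - 2 = -1)
Z = 391/195 (Z = -32*(-1/15) + 10*(-1/78) = 32/15 - 5/39 = 391/195 ≈ 2.0051)
(-53 + Z)*r(3/(-4) + 4/(-6)) = (-53 + 391/195)*(-1) = -9944/195*(-1) = 9944/195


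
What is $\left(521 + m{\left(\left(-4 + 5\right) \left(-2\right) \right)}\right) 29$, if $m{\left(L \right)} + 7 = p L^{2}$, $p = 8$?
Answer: $15834$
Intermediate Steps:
$m{\left(L \right)} = -7 + 8 L^{2}$
$\left(521 + m{\left(\left(-4 + 5\right) \left(-2\right) \right)}\right) 29 = \left(521 - \left(7 - 8 \left(\left(-4 + 5\right) \left(-2\right)\right)^{2}\right)\right) 29 = \left(521 - \left(7 - 8 \left(1 \left(-2\right)\right)^{2}\right)\right) 29 = \left(521 - \left(7 - 8 \left(-2\right)^{2}\right)\right) 29 = \left(521 + \left(-7 + 8 \cdot 4\right)\right) 29 = \left(521 + \left(-7 + 32\right)\right) 29 = \left(521 + 25\right) 29 = 546 \cdot 29 = 15834$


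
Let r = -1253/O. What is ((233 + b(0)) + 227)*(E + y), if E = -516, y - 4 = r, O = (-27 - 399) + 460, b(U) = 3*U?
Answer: -4292030/17 ≈ -2.5247e+5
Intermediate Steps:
O = 34 (O = -426 + 460 = 34)
r = -1253/34 ≈ -36.853
y = -1117/34 (y = 4 - 1253/34 = -1117/34 ≈ -32.853)
((233 + b(0)) + 227)*(E + y) = ((233 + 3*0) + 227)*(-516 - 1117/34) = ((233 + 0) + 227)*(-18661/34) = (233 + 227)*(-18661/34) = 460*(-18661/34) = -4292030/17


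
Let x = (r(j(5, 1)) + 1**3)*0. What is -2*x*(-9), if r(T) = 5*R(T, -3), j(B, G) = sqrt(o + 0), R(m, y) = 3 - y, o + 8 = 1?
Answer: 0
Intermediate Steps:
o = -7 (o = -8 + 1 = -7)
j(B, G) = I*sqrt(7) (j(B, G) = sqrt(-7 + 0) = sqrt(-7) = I*sqrt(7))
r(T) = 30 (r(T) = 5*(3 - 1*(-3)) = 5*(3 + 3) = 5*6 = 30)
x = 0 (x = (30 + 1**3)*0 = (30 + 1)*0 = 31*0 = 0)
-2*x*(-9) = -2*0*(-9) = 0*(-9) = 0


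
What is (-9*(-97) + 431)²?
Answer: 1700416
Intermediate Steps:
(-9*(-97) + 431)² = (873 + 431)² = 1304² = 1700416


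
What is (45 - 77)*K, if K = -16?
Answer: 512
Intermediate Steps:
(45 - 77)*K = (45 - 77)*(-16) = -32*(-16) = 512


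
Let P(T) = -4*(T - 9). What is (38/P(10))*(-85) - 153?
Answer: 1309/2 ≈ 654.50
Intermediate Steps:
P(T) = 36 - 4*T (P(T) = -4*(-9 + T) = 36 - 4*T)
(38/P(10))*(-85) - 153 = (38/(36 - 4*10))*(-85) - 153 = (38/(36 - 40))*(-85) - 153 = (38/(-4))*(-85) - 153 = (38*(-¼))*(-85) - 153 = -19/2*(-85) - 153 = 1615/2 - 153 = 1309/2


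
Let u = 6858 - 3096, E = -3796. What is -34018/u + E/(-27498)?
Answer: -76762201/8620623 ≈ -8.9045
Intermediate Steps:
u = 3762
-34018/u + E/(-27498) = -34018/3762 - 3796/(-27498) = -34018*1/3762 - 3796*(-1/27498) = -17009/1881 + 1898/13749 = -76762201/8620623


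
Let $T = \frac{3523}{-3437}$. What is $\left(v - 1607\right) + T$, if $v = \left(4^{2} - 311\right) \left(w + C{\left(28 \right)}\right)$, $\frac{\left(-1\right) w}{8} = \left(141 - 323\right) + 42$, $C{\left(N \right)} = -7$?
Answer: $- \frac{1134014177}{3437} \approx -3.2994 \cdot 10^{5}$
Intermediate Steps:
$w = 1120$ ($w = - 8 \left(\left(141 - 323\right) + 42\right) = - 8 \left(-182 + 42\right) = \left(-8\right) \left(-140\right) = 1120$)
$v = -328335$ ($v = \left(4^{2} - 311\right) \left(1120 - 7\right) = \left(16 - 311\right) 1113 = \left(-295\right) 1113 = -328335$)
$T = - \frac{3523}{3437}$ ($T = 3523 \left(- \frac{1}{3437}\right) = - \frac{3523}{3437} \approx -1.025$)
$\left(v - 1607\right) + T = \left(-328335 - 1607\right) - \frac{3523}{3437} = -329942 - \frac{3523}{3437} = - \frac{1134014177}{3437}$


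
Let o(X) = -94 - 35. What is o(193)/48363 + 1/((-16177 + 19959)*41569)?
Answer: -6760184073/2534446216918 ≈ -0.0026673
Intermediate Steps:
o(X) = -129
o(193)/48363 + 1/((-16177 + 19959)*41569) = -129/48363 + 1/((-16177 + 19959)*41569) = -129*1/48363 + (1/41569)/3782 = -43/16121 + (1/3782)*(1/41569) = -43/16121 + 1/157213958 = -6760184073/2534446216918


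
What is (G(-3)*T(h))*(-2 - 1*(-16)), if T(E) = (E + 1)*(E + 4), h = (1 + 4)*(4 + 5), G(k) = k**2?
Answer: 284004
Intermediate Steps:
h = 45 (h = 5*9 = 45)
T(E) = (1 + E)*(4 + E)
(G(-3)*T(h))*(-2 - 1*(-16)) = ((-3)**2*(4 + 45**2 + 5*45))*(-2 - 1*(-16)) = (9*(4 + 2025 + 225))*(-2 + 16) = (9*2254)*14 = 20286*14 = 284004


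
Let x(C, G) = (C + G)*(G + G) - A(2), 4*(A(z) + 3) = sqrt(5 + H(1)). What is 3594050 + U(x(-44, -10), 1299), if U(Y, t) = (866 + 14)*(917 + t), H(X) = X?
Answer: 5544130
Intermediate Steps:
A(z) = -3 + sqrt(6)/4 (A(z) = -3 + sqrt(5 + 1)/4 = -3 + sqrt(6)/4)
x(C, G) = 3 - sqrt(6)/4 + 2*G*(C + G) (x(C, G) = (C + G)*(G + G) - (-3 + sqrt(6)/4) = (C + G)*(2*G) + (3 - sqrt(6)/4) = 2*G*(C + G) + (3 - sqrt(6)/4) = 3 - sqrt(6)/4 + 2*G*(C + G))
U(Y, t) = 806960 + 880*t (U(Y, t) = 880*(917 + t) = 806960 + 880*t)
3594050 + U(x(-44, -10), 1299) = 3594050 + (806960 + 880*1299) = 3594050 + (806960 + 1143120) = 3594050 + 1950080 = 5544130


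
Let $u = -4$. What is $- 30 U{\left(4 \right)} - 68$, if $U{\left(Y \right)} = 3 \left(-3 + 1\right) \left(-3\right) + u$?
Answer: $-488$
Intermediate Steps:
$U{\left(Y \right)} = 14$ ($U{\left(Y \right)} = 3 \left(-3 + 1\right) \left(-3\right) - 4 = 3 \left(-2\right) \left(-3\right) - 4 = \left(-6\right) \left(-3\right) - 4 = 18 - 4 = 14$)
$- 30 U{\left(4 \right)} - 68 = \left(-30\right) 14 - 68 = -420 - 68 = -488$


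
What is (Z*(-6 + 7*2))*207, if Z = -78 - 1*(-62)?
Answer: -26496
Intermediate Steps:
Z = -16 (Z = -78 + 62 = -16)
(Z*(-6 + 7*2))*207 = -16*(-6 + 7*2)*207 = -16*(-6 + 14)*207 = -16*8*207 = -128*207 = -26496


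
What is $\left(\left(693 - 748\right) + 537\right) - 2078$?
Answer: $-1596$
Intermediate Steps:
$\left(\left(693 - 748\right) + 537\right) - 2078 = \left(-55 + 537\right) - 2078 = 482 - 2078 = -1596$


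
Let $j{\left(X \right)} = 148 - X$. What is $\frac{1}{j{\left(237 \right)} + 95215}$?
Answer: $\frac{1}{95126} \approx 1.0512 \cdot 10^{-5}$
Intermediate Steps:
$\frac{1}{j{\left(237 \right)} + 95215} = \frac{1}{\left(148 - 237\right) + 95215} = \frac{1}{-89 + 95215} = \frac{1}{95126}$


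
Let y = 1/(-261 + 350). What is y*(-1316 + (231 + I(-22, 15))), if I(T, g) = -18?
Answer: -1103/89 ≈ -12.393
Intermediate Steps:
y = 1/89 ≈ 0.011236
y*(-1316 + (231 + I(-22, 15))) = (-1316 + (231 - 18))/89 = (-1316 + 213)/89 = (1/89)*(-1103) = -1103/89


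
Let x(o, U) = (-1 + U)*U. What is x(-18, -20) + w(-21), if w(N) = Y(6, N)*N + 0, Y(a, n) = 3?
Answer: 357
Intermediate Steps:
w(N) = 3*N (w(N) = 3*N + 0 = 3*N)
x(o, U) = U*(-1 + U)
x(-18, -20) + w(-21) = -20*(-1 - 20) + 3*(-21) = -20*(-21) - 63 = 420 - 63 = 357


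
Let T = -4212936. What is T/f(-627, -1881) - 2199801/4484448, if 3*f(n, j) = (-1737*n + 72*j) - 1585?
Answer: -9795411365611/711593703456 ≈ -13.765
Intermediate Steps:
f(n, j) = -1585/3 - 579*n + 24*j (f(n, j) = ((-1737*n + 72*j) - 1585)/3 = (-1585 - 1737*n + 72*j)/3 = -1585/3 - 579*n + 24*j)
T/f(-627, -1881) - 2199801/4484448 = -4212936/(-1585/3 - 579*(-627) + 24*(-1881)) - 2199801/4484448 = -4212936/(-1585/3 + 363033 - 45144) - 2199801*1/4484448 = -4212936/952082/3 - 733267/1494816 = -4212936*3/952082 - 733267/1494816 = -6319404/476041 - 733267/1494816 = -9795411365611/711593703456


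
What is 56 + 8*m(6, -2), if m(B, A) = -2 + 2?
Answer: 56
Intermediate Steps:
m(B, A) = 0
56 + 8*m(6, -2) = 56 + 8*0 = 56 + 0 = 56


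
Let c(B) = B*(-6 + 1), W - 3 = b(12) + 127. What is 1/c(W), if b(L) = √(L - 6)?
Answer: -13/8447 + √6/84470 ≈ -0.0015100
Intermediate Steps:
b(L) = √(-6 + L)
W = 130 + √6 (W = 3 + (√(-6 + 12) + 127) = 3 + (√6 + 127) = 3 + (127 + √6) = 130 + √6 ≈ 132.45)
c(B) = -5*B (c(B) = B*(-5) = -5*B)
1/c(W) = 1/(-5*(130 + √6)) = 1/(-650 - 5*√6)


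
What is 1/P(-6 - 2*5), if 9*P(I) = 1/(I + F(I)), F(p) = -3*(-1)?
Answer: -117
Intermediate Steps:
F(p) = 3
P(I) = 1/(9*(3 + I)) (P(I) = 1/(9*(I + 3)) = 1/(9*(3 + I)))
1/P(-6 - 2*5) = 1/(1/(9*(3 + (-6 - 2*5)))) = 1/(1/(9*(3 + (-6 - 10)))) = 1/(1/(9*(3 - 16))) = 1/((⅑)/(-13)) = 1/((⅑)*(-1/13)) = 1/(-1/117) = -117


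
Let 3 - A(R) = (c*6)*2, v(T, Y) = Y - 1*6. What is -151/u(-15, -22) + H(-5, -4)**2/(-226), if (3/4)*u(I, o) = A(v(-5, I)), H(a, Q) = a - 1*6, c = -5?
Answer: -22145/9492 ≈ -2.3330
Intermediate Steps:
H(a, Q) = -6 + a (H(a, Q) = a - 6 = -6 + a)
v(T, Y) = -6 + Y (v(T, Y) = Y - 6 = -6 + Y)
A(R) = 63 (A(R) = 3 - (-5*6)*2 = 3 - (-30)*2 = 3 - 1*(-60) = 3 + 60 = 63)
u(I, o) = 84 (u(I, o) = (4/3)*63 = 84)
-151/u(-15, -22) + H(-5, -4)**2/(-226) = -151/84 + (-6 - 5)**2/(-226) = -151*1/84 + (-11)**2*(-1/226) = -151/84 + 121*(-1/226) = -151/84 - 121/226 = -22145/9492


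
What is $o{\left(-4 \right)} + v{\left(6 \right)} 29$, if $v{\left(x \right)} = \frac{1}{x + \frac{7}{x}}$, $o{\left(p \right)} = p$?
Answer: $\frac{2}{43} \approx 0.046512$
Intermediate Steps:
$o{\left(-4 \right)} + v{\left(6 \right)} 29 = -4 + \frac{6}{7 + 6^{2}} \cdot 29 = -4 + \frac{6}{7 + 36} \cdot 29 = -4 + \frac{6}{43} \cdot 29 = -4 + \frac{174}{43} = \frac{2}{43}$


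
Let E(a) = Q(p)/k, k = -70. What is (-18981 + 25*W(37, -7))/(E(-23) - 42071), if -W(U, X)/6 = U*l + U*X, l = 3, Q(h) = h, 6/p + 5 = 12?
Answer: -788655/10307398 ≈ -0.076514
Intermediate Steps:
p = 6/7 (p = 6/(-5 + 12) = 6/7 ≈ 0.85714)
E(a) = -3/245 (E(a) = (6/7)/(-70) = (6/7)*(-1/70) = -3/245)
W(U, X) = -18*U - 6*U*X (W(U, X) = -6*(U*3 + U*X) = -6*(3*U + U*X) = -18*U - 6*U*X)
(-18981 + 25*W(37, -7))/(E(-23) - 42071) = (-18981 + 25*(-6*37*(3 - 7)))/(-3/245 - 42071) = (-18981 + 25*(-6*37*(-4)))/(-10307398/245) = (-18981 + 25*888)*(-245/10307398) = (-18981 + 22200)*(-245/10307398) = 3219*(-245/10307398) = -788655/10307398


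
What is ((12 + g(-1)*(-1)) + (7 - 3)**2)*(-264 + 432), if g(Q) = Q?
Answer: 4872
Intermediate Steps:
((12 + g(-1)*(-1)) + (7 - 3)**2)*(-264 + 432) = ((12 - 1*(-1)) + (7 - 3)**2)*(-264 + 432) = ((12 + 1) + 4**2)*168 = (13 + 16)*168 = 29*168 = 4872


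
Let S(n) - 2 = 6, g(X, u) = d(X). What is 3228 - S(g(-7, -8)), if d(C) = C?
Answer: 3220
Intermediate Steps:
g(X, u) = X
S(n) = 8 (S(n) = 2 + 6 = 8)
3228 - S(g(-7, -8)) = 3228 - 1*8 = 3228 - 8 = 3220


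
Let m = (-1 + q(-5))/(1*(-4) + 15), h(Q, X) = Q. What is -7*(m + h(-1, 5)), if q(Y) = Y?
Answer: 119/11 ≈ 10.818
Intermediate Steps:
m = -6/11 (m = (-1 - 5)/(1*(-4) + 15) = -6/(-4 + 15) = -6/11 ≈ -0.54545)
-7*(m + h(-1, 5)) = -7*(-6/11 - 1) = -7*(-17/11) = 119/11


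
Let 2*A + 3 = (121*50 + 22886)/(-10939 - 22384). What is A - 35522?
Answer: -2367528117/66646 ≈ -35524.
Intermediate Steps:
A = -128905/66646 (A = -3/2 + ((121*50 + 22886)/(-10939 - 22384))/2 = -3/2 + ((6050 + 22886)/(-33323))/2 = -3/2 + (28936*(-1/33323))/2 = -3/2 + (½)*(-28936/33323) = -3/2 - 14468/33323 = -128905/66646 ≈ -1.9342)
A - 35522 = -128905/66646 - 35522 = -2367528117/66646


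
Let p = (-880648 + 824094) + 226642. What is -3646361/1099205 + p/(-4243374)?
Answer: -2609972507009/777389652945 ≈ -3.3574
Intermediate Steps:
p = 170088 (p = -56554 + 226642 = 170088)
-3646361/1099205 + p/(-4243374) = -3646361/1099205 + 170088/(-4243374) = -3646361*1/1099205 + 170088*(-1/4243374) = -3646361/1099205 - 28348/707229 = -2609972507009/777389652945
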